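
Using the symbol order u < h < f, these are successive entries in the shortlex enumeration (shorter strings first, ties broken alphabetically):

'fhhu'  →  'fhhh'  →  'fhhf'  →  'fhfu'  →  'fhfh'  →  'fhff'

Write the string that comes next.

ffuu

Treat fhff as a base-3 numeral over the given alphabet and add one, carrying through any trailing f's.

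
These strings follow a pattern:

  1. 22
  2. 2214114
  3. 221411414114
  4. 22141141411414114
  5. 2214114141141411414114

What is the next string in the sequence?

The strings grow by a fixed suffix 14114 each time.
Applying this once more to 2214114141141411414114:

221411414114141141411414114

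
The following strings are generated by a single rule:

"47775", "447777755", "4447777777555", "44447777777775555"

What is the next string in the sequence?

444447777777777755555

Each string has the form 4^{n} 7^{2n+1} 5^{n} (n = 1, 2, …).
Setting n = 5 gives 5, 11, 5 characters in each block.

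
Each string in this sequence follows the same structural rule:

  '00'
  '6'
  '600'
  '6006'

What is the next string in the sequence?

Each term (from the third on) is the previous term followed by the one before it: term 3 = 6·00 = 600.
Continuing: 6006 · 600 gives term 5.

6006600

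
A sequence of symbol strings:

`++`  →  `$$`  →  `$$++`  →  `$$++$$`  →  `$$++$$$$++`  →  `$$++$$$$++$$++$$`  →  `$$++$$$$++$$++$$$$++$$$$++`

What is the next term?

This is a Fibonacci-style word recurrence s(k) = s(k−1)·s(k−2): e.g. $$·++ = $$++.
The next term joins $$++$$$$++$$++$$$$++$$$$++ and $$++$$$$++$$++$$.

$$++$$$$++$$++$$$$++$$$$++$$++$$$$++$$++$$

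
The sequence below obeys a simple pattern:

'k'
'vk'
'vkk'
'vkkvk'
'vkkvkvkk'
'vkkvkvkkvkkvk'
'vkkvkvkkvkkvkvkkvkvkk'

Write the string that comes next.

vkkvkvkkvkkvkvkkvkvkkvkkvkvkkvkkvk

From term 3 onward, concatenate the last term with the second-to-last: vk·k = vkk, vkk·vk = vkkvk, …
Continuing: vkkvkvkkvkkvkvkkvkvkk · vkkvkvkkvkkvk gives term 8.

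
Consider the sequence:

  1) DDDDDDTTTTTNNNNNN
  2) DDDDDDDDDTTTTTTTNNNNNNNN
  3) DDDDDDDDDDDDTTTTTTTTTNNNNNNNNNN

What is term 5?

DDDDDDDDDDDDDDDDDDTTTTTTTTTTTTTNNNNNNNNNNNNNN

The n-th term is 3n D's then 2n+1 T's then 2n+2 N's, where the shown terms are n = 2, 3, 4.
At n = 6 the blocks have lengths 18, 13, 14.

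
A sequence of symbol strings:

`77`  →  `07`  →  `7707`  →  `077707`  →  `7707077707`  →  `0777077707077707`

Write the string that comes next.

From term 3 onward, concatenate the second-to-last term with the last: 77·07 = 7707, 07·7707 = 077707, …
Continuing: 7707077707 · 0777077707077707 gives term 7.

77070777070777077707077707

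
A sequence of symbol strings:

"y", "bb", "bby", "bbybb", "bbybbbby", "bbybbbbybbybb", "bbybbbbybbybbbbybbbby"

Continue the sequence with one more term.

This is a Fibonacci-style word recurrence s(k) = s(k−1)·s(k−2): e.g. bb·y = bby.
Continuing: bbybbbbybbybbbbybbbby · bbybbbbybbybb gives term 8.

bbybbbbybbybbbbybbbbybbybbbbybbybb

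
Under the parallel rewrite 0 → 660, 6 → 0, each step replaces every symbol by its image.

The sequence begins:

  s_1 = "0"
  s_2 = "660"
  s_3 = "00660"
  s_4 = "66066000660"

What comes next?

006600066066066000660

Apply φ to 66066000660 symbol by symbol: 6→0, 6→0, 0→660, 6→0, 6→0, 0→660, 0→660, 0→660, 6→0, 6→0, 0→660; joined: 0 0 660 0 0 660 660 660 0 0 660.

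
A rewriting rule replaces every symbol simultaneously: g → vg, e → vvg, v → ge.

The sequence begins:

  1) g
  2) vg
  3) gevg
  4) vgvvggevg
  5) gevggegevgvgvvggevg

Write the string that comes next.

vgvvggevgvgvvgvgvvggevggevggegevgvgvvggevg

φ(gevggegevgvgvvggevg) expands symbol-by-symbol to vg vvg ge vg vg vvg vg vvg ge vg ge vg ge ge vg vg vvg ge vg; joining the 19 pieces gives the next term.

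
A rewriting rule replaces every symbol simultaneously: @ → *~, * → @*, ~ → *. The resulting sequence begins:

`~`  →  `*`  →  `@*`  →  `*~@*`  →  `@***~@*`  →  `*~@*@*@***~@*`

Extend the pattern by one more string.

@***~@**~@**~@*@*@***~@*

φ(*~@*@*@***~@*) expands symbol-by-symbol to @* * *~ @* *~ @* *~ @* @* @* * *~ @*; joining the 13 pieces gives the next term.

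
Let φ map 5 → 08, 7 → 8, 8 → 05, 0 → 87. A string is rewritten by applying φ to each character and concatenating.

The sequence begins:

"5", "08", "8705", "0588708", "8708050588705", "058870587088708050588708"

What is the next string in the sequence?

Applying the rule to each of the 24 symbols of 058870587088708050588708 gives the pieces 87 08 05 05 8 87 08 05 8 87 05 05 8 87 05 87 08 87 08 05 05 8 87 05, which concatenate to the answer.

87080505887080588705058870587088708050588705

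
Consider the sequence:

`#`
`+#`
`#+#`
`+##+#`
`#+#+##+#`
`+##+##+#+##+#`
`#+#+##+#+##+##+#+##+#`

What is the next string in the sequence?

+##+##+#+##+##+#+##+#+##+##+#+##+#

Each term (from the third on) is the two preceding terms concatenated in order: term 3 = #·+# = #+#.
So term 8 is +##+##+#+##+#·#+#+##+#+##+##+#+##+#.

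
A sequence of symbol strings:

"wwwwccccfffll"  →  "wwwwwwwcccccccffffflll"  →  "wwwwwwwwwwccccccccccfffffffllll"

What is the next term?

wwwwwwwwwwwwwcccccccccccccffffffffflllll

The n-th term is 3n+1 w's then 3n+1 c's then 2n+1 f's then n+1 l's (n = 1, 2, …).
For the next term, n = 4, so the run lengths are 13, 13, 9, 5.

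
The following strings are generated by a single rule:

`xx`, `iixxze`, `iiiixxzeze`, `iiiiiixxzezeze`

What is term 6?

Each term wraps the previous one in ii on the left and ze on the right.
From iiiiiixxzezeze, 2 further steps: iiiiiixxzezeze → iiiiiiiixxzezezeze → (answer).

iiiiiiiiiixxzezezezeze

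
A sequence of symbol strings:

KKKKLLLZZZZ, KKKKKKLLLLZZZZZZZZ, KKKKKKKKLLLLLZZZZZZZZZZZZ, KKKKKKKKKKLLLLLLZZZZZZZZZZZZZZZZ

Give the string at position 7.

The n-th term is 2n+2 K's then n+2 L's then 4n Z's (n = 1, 2, …).
Setting n = 7 gives 16, 9, 28 characters in each block.

KKKKKKKKKKKKKKKKLLLLLLLLLZZZZZZZZZZZZZZZZZZZZZZZZZZZZ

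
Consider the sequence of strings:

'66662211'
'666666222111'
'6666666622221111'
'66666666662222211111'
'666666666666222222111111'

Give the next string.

6666666666666622222221111111

Each string has the form 6^{2n} 2^{n} 1^{n}, where the shown terms are n = 2, 3, 4, 5, 6.
At n = 7 the blocks have lengths 14, 7, 7.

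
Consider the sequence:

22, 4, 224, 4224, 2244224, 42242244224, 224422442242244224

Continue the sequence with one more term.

Each term (from the third on) is the two preceding terms concatenated in order: term 3 = 22·4 = 224.
Continuing: 42242244224 · 224422442242244224 gives term 8.

42242244224224422442242244224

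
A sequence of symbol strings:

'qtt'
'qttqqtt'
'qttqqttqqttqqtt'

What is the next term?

qttqqttqqttqqttqqttqqttqqttqqtt

s(k+1) = s(k)·q·s(k) — each term doubles the last with 'q' between the halves.
So the next term is two copies of qttqqttqqttqqtt with 'q' between the halves.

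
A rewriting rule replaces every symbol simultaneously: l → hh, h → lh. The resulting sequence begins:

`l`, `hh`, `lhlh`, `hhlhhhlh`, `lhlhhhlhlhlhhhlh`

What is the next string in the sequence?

hhlhhhlhlhlhhhlhhhlhhhlhlhlhhhlh

Applying the rule to each of the 16 symbols of lhlhhhlhlhlhhhlh gives the pieces hh lh hh lh lh lh hh lh hh lh hh lh lh lh hh lh, which concatenate to the answer.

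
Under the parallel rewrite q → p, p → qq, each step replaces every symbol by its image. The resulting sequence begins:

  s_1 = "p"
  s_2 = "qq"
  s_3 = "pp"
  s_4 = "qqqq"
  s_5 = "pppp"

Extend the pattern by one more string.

Rewriting each symbol of pppp: p→qq, p→qq, p→qq, p→qq, which concatenates to qq qq qq qq.

qqqqqqqq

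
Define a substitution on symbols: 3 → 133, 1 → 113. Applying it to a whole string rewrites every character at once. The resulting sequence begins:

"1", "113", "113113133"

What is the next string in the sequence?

Expanding 113113133: 1→113, 1→113, 3→133, 1→113, 1→113, 3→133, 1→113, 3→133, 3→133. Concatenated: 113 113 133 113 113 133 113 133 133.

113113133113113133113133133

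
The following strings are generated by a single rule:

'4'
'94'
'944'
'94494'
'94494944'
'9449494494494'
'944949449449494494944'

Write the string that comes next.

9449494494494944949449449494494494

From term 3 onward, concatenate the last term with the second-to-last: 94·4 = 944, 944·94 = 94494, …
So term 8 is 944949449449494494944·9449494494494.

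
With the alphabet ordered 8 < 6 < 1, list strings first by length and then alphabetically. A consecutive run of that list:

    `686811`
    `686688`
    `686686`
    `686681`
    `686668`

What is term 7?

Continuing the enumeration 2 steps past 686668: 686668 → 686666 → (answer).

686661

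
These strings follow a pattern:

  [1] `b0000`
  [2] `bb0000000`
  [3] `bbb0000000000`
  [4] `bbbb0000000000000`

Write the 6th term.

Reading off run lengths: b runs 1, 2, 3, 4; 0 runs 4, 7, 10, 13 — each is linear in n (n = 1, 2, …).
For term 6, n = 6, so the run lengths are 6, 19.

bbbbbb0000000000000000000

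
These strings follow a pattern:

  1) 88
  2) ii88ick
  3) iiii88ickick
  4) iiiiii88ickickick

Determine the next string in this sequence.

Each term wraps the previous one in ii on the left and ick on the right.
Applying this once more to iiiiii88ickickick:

iiiiiiii88ickickickick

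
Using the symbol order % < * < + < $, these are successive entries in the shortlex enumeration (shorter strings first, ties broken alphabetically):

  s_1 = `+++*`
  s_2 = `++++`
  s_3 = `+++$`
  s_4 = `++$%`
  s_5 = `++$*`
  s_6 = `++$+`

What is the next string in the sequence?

Find the rightmost character of ++$+ below $, bump it to the next letter, and reset everything to its right to %.

++$$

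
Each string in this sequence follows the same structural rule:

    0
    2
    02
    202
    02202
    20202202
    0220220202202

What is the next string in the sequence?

Each term (from the third on) is the two preceding terms concatenated in order: term 3 = 0·2 = 02.
Continuing: 20202202 · 0220220202202 gives term 8.

202022020220220202202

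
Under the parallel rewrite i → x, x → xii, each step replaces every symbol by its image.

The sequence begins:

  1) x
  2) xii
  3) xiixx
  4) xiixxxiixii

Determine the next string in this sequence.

Expanding xiixxxiixii: x→xii, i→x, i→x, x→xii, x→xii, x→xii, i→x, i→x, x→xii, i→x, i→x. Concatenated: xii x x xii xii xii x x xii x x.

xiixxxiixiixiixxxiixx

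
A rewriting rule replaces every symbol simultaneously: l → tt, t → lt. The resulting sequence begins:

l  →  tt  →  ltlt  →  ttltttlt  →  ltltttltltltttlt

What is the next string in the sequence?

Applying the rule to each of the 16 symbols of ltltttltltltttlt gives the pieces tt lt tt lt lt lt tt lt tt lt tt lt lt lt tt lt, which concatenate to the answer.

ttltttltltltttltttltttltltltttlt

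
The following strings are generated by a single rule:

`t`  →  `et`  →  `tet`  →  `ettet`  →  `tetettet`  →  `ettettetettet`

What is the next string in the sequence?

tetettetettettetettet

This is a Fibonacci-style word recurrence s(k) = s(k−2)·s(k−1): e.g. t·et = tet.
Continuing: tetettet · ettettetettet gives term 7.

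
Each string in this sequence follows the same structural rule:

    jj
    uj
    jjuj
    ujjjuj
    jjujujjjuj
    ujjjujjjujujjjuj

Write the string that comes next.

jjujujjjujujjjujjjujujjjuj

From term 3 onward, concatenate the second-to-last term with the last: jj·uj = jjuj, uj·jjuj = ujjjuj, …
The next term joins jjujujjjuj and ujjjujjjujujjjuj.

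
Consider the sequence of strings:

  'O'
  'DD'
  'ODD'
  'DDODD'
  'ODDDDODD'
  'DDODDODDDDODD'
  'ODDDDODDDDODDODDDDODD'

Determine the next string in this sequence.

From term 3 onward, concatenate the second-to-last term with the last: O·DD = ODD, DD·ODD = DDODD, …
So term 8 is DDODDODDDDODD·ODDDDODDDDODDODDDDODD.

DDODDODDDDODDODDDDODDDDODDODDDDODD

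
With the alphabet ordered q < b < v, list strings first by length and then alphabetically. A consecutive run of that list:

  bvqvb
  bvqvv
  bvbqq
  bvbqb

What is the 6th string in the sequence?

bvbbq

Stepping forward 2 times from bvbqb: bvbqb → bvbqv, then the target.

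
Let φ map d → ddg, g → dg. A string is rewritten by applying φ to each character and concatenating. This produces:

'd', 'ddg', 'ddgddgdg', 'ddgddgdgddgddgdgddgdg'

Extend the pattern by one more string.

φ(ddgddgdgddgddgdgddgdg) expands symbol-by-symbol to ddg ddg dg ddg ddg dg ddg dg ddg ddg dg ddg ddg dg ddg dg ddg ddg dg ddg dg; joining the 21 pieces gives the next term.

ddgddgdgddgddgdgddgdgddgddgdgddgddgdgddgdgddgddgdgddgdg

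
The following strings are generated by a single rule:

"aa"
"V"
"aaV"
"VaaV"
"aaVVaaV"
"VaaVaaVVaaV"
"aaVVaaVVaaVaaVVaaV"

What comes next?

VaaVaaVVaaVaaVVaaVVaaVaaVVaaV

This is a Fibonacci-style word recurrence s(k) = s(k−2)·s(k−1): e.g. aa·V = aaV.
Continuing: VaaVaaVVaaV · aaVVaaVVaaVaaVVaaV gives term 8.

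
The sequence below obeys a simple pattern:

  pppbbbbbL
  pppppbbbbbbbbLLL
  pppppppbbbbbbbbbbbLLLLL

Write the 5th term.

Reading off run lengths: p runs 3, 5, 7; b runs 5, 8, 11; L runs 1, 3, 5 — each is linear in n (n = 1, 2, …).
For term 5, n = 5, so the run lengths are 11, 17, 9.

pppppppppppbbbbbbbbbbbbbbbbbLLLLLLLLL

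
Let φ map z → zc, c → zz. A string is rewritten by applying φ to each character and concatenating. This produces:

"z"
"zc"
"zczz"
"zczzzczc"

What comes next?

Expanding zczzzczc: z→zc, c→zz, z→zc, z→zc, z→zc, c→zz, z→zc, c→zz. Concatenated: zc zz zc zc zc zz zc zz.

zczzzczczczzzczz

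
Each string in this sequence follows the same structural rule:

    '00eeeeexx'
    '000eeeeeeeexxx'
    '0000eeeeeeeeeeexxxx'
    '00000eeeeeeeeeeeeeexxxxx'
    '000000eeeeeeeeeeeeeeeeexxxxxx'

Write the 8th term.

000000000eeeeeeeeeeeeeeeeeeeeeeeeeexxxxxxxxx

Each string has the form 0^{n} e^{3n-1} x^{n}, where the shown terms are n = 2, 3, 4, 5, 6.
For term 8, n = 9, so the run lengths are 9, 26, 9.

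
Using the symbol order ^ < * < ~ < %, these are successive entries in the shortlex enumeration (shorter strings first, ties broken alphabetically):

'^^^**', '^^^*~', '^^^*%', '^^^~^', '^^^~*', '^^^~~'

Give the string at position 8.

Stepping forward 2 times from ^^^~~: ^^^~~ → ^^^~%, then the target.

^^^%^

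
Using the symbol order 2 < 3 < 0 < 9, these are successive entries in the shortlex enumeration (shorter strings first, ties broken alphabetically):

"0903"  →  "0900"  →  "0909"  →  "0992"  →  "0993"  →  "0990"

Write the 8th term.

9222

Continuing the enumeration 2 steps past 0990: 0990 → 0999 → (answer).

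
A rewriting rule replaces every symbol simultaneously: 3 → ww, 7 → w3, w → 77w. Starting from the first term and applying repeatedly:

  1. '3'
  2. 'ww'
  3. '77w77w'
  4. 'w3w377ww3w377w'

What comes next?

Rewriting the 14 symbols of w3w377ww3w377w one by one yields 77w ww 77w ww w3 w3 77w 77w ww 77w ww w3 w3 77w; concatenated:

77www77wwww3w377w77www77wwww3w377w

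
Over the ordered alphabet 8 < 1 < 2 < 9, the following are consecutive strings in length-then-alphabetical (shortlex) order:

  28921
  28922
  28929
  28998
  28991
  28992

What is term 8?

Continuing the enumeration 2 steps past 28992: 28992 → 28999 → (answer).

21888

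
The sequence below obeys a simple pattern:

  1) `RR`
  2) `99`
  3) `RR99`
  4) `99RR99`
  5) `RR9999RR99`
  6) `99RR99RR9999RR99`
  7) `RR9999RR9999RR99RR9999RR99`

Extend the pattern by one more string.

From term 3 onward, concatenate the second-to-last term with the last: RR·99 = RR99, 99·RR99 = 99RR99, …
The next term joins 99RR99RR9999RR99 and RR9999RR9999RR99RR9999RR99.

99RR99RR9999RR99RR9999RR9999RR99RR9999RR99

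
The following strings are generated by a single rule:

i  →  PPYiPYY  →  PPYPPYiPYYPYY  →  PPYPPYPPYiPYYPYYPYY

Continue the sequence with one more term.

Each term wraps the previous one in PPY on the left and PYY on the right.
Applying this once more to PPYPPYPPYiPYYPYYPYY:

PPYPPYPPYPPYiPYYPYYPYYPYY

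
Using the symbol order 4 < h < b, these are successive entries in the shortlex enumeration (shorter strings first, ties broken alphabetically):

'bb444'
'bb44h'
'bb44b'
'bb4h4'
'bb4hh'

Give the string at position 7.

bb4b4

Advancing 2 positions from bb4hh through bb4hh → bb4hb reaches term 7.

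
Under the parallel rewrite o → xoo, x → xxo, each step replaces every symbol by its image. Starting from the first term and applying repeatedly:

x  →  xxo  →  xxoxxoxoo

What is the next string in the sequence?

Expanding xxoxxoxoo: x→xxo, x→xxo, o→xoo, x→xxo, x→xxo, o→xoo, x→xxo, o→xoo, o→xoo. Concatenated: xxo xxo xoo xxo xxo xoo xxo xoo xoo.

xxoxxoxooxxoxxoxooxxoxooxoo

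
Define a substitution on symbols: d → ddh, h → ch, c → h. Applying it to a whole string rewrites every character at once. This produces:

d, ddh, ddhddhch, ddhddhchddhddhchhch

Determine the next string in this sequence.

φ(ddhddhchddhddhchhch) expands symbol-by-symbol to ddh ddh ch ddh ddh ch h ch ddh ddh ch ddh ddh ch h ch ch h ch; joining the 19 pieces gives the next term.

ddhddhchddhddhchhchddhddhchddhddhchhchchhch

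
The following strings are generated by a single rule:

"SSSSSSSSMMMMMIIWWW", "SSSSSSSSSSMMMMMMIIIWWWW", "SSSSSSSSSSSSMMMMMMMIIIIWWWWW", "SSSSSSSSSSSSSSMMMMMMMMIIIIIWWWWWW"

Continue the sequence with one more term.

Term n consists of 2n+2 S's, followed by n+2 M's, followed by n-1 I's, followed by n W's, where the shown terms are n = 3, 4, 5, 6.
For the next term, n = 7, so the run lengths are 16, 9, 6, 7.

SSSSSSSSSSSSSSSSMMMMMMMMMIIIIIIWWWWWWW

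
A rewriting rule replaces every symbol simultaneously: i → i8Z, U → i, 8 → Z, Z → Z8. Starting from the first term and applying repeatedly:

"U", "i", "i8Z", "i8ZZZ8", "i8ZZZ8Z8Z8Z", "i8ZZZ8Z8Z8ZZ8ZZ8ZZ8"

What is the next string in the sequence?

φ(i8ZZZ8Z8Z8ZZ8ZZ8ZZ8) expands symbol-by-symbol to i8Z Z Z8 Z8 Z8 Z Z8 Z Z8 Z Z8 Z8 Z Z8 Z8 Z Z8 Z8 Z; joining the 19 pieces gives the next term.

i8ZZZ8Z8Z8ZZ8ZZ8ZZ8Z8ZZ8Z8ZZ8Z8Z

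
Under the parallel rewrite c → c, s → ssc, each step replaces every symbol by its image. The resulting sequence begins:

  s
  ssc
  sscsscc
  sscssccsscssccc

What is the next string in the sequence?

Rewriting the 15 symbols of sscssccsscssccc one by one yields ssc ssc c ssc ssc c c ssc ssc c ssc ssc c c c; concatenated:

sscssccsscsscccsscssccsscsscccc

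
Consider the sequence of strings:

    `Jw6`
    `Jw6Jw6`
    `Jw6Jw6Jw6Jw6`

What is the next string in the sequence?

s(k+1) = s(k)·s(k) — each term doubles the last.
Doubling Jw6Jw6Jw6Jw6:

Jw6Jw6Jw6Jw6Jw6Jw6Jw6Jw6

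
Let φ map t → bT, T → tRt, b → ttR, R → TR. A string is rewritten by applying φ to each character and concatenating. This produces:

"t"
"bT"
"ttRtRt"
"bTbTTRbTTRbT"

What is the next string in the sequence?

ttRtRtttRtRttRtTRttRtRttRtTRttRtRt

Rewriting each symbol of bTbTTRbTTRbT: b→ttR, T→tRt, b→ttR, T→tRt, T→tRt, R→TR, b→ttR, T→tRt, T→tRt, R→TR, b→ttR, T→tRt, which concatenates to ttR tRt ttR tRt tRt TR ttR tRt tRt TR ttR tRt.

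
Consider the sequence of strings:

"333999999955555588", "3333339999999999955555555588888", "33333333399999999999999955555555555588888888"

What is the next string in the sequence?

The n-th term is 3n 3's then 4n+3 9's then 3n+3 5's then 3n-1 8's (n = 1, 2, …).
At n = 4 the blocks have lengths 12, 19, 15, 11.

333333333333999999999999999999955555555555555588888888888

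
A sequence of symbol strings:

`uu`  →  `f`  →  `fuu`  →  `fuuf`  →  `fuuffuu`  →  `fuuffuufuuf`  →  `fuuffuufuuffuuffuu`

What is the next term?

Each term (from the third on) is the previous term followed by the one before it: term 3 = f·uu = fuu.
The next term joins fuuffuufuuffuuffuu and fuuffuufuuf.

fuuffuufuuffuuffuufuuffuufuuf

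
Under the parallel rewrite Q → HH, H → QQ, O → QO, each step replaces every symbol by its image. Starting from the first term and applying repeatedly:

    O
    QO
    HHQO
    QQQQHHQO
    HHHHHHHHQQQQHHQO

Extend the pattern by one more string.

QQQQQQQQQQQQQQQQHHHHHHHHQQQQHHQO

φ(HHHHHHHHQQQQHHQO) expands symbol-by-symbol to QQ QQ QQ QQ QQ QQ QQ QQ HH HH HH HH QQ QQ HH QO; joining the 16 pieces gives the next term.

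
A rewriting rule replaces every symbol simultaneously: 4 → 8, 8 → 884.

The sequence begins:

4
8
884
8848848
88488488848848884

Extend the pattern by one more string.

Applying the rule to each of the 17 symbols of 88488488848848884 gives the pieces 884 884 8 884 884 8 884 884 884 8 884 884 8 884 884 884 8, which concatenate to the answer.

88488488848848884884884888488488848848848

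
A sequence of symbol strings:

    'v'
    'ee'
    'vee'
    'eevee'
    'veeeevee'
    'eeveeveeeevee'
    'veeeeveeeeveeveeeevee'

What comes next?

eeveeveeeeveeveeeeveeeeveeveeeevee

This is a Fibonacci-style word recurrence s(k) = s(k−2)·s(k−1): e.g. v·ee = vee.
Continuing: eeveeveeeevee · veeeeveeeeveeveeeevee gives term 8.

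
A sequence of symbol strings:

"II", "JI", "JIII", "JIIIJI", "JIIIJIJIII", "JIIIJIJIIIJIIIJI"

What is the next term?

JIIIJIJIIIJIIIJIJIIIJIJIII

This is a Fibonacci-style word recurrence s(k) = s(k−1)·s(k−2): e.g. JI·II = JIII.
So term 7 is JIIIJIJIIIJIIIJI·JIIIJIJIII.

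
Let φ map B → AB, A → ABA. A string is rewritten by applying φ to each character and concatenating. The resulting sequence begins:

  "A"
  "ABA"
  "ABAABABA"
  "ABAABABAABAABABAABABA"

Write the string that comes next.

φ(ABAABABAABAABABAABABA) expands symbol-by-symbol to ABA AB ABA ABA AB ABA AB ABA ABA AB ABA ABA AB ABA AB ABA ABA AB ABA AB ABA; joining the 21 pieces gives the next term.

ABAABABAABAABABAABABAABAABABAABAABABAABABAABAABABAABABA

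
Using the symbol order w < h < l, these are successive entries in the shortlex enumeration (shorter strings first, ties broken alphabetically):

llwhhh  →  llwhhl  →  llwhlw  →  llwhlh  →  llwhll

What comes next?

llwlww

The successor of llwhll increments the rightmost position that isn't already l and resets every position after it to w.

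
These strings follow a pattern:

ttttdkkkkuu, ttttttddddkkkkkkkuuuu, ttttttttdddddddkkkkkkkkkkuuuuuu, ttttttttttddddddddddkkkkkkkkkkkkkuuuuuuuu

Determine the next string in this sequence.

Reading off run lengths: t runs 4, 6, 8, 10; d runs 1, 4, 7, 10; k runs 4, 7, 10, 13; u runs 2, 4, 6, 8 — each is linear in n (n = 1, 2, …).
At n = 5 the blocks have lengths 12, 13, 16, 10.

ttttttttttttdddddddddddddkkkkkkkkkkkkkkkkuuuuuuuuuu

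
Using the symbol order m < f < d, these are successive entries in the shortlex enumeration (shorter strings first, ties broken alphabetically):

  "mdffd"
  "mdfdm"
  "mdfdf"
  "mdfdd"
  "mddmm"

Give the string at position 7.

mddmd

Advancing 2 positions from mddmm through mddmm → mddmf reaches term 7.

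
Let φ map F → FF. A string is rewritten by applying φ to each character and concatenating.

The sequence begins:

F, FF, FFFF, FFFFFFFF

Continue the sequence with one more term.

Expanding FFFFFFFF: F→FF, F→FF, F→FF, F→FF, F→FF, F→FF, F→FF, F→FF. Concatenated: FF FF FF FF FF FF FF FF.

FFFFFFFFFFFFFFFF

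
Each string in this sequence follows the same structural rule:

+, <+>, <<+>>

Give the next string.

<<<+>>>

Each term wraps the previous one in < on the left and > on the right.
One more step from <<+>> gives the answer.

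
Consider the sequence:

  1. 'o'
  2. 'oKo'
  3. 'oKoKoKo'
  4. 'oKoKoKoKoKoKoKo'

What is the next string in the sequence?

s(k+1) = s(k)·K·s(k) — each term doubles the last with 'K' between the halves.
Doubling oKoKoKoKoKoKoKo with 'K' between the halves:

oKoKoKoKoKoKoKoKoKoKoKoKoKoKoKo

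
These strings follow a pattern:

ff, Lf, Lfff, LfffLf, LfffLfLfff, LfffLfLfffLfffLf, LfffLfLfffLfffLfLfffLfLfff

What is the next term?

From term 3 onward, concatenate the last term with the second-to-last: Lf·ff = Lfff, Lfff·Lf = LfffLf, …
Continuing: LfffLfLfffLfffLfLfffLfLfff · LfffLfLfffLfffLf gives term 8.

LfffLfLfffLfffLfLfffLfLfffLfffLfLfffLfffLf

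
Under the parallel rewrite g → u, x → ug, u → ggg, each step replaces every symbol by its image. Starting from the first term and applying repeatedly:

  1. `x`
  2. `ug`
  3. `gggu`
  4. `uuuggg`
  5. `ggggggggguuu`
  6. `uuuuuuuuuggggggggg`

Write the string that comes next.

ggggggggggggggggggggggggggguuuuuuuuu

Applying the rule to each of the 18 symbols of uuuuuuuuuggggggggg gives the pieces ggg ggg ggg ggg ggg ggg ggg ggg ggg u u u u u u u u u, which concatenate to the answer.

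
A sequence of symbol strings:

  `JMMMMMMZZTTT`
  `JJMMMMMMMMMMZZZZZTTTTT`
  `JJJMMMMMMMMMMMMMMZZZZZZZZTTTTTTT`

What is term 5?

JJJJJMMMMMMMMMMMMMMMMMMMMMMZZZZZZZZZZZZZZTTTTTTTTTTT

The n-th term is n J's then 4n+2 M's then 3n-1 Z's then 2n+1 T's (n = 1, 2, …).
For term 5, n = 5, so the run lengths are 5, 22, 14, 11.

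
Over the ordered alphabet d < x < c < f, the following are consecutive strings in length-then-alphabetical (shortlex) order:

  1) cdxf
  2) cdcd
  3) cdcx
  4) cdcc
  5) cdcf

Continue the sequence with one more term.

cdfd

Treat cdcf as a base-4 numeral over the given alphabet and add one, carrying through any trailing f's.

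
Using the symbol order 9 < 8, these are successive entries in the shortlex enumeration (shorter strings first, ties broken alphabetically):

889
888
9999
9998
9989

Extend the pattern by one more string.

9988

The successor of 9989 increments the rightmost position that isn't already 8 and resets every position after it to 9.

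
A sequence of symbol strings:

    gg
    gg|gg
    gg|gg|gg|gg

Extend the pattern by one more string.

Each string is two copies of the previous one joined by '|'.
One more doubling of gg|gg|gg|gg gives the answer.

gg|gg|gg|gg|gg|gg|gg|gg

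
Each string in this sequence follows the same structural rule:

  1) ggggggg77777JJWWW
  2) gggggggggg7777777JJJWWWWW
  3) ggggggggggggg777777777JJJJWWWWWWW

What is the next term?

gggggggggggggggg77777777777JJJJJWWWWWWWWW

Reading off run lengths: g runs 7, 10, 13; 7 runs 5, 7, 9; J runs 2, 3, 4; W runs 3, 5, 7 — each is linear in n, where the shown terms are n = 2, 3, 4.
For the next term, n = 5, so the run lengths are 16, 11, 5, 9.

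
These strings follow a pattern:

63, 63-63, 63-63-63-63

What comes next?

s(k+1) = s(k)·-·s(k) — each term doubles the last with '-' between the halves.
So the next term is two copies of 63-63-63-63 with '-' between the halves.

63-63-63-63-63-63-63-63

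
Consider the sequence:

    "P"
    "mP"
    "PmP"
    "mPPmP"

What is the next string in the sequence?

PmPmPPmP

From term 3 onward, concatenate the second-to-last term with the last: P·mP = PmP, mP·PmP = mPPmP, …
So term 5 is PmP·mPPmP.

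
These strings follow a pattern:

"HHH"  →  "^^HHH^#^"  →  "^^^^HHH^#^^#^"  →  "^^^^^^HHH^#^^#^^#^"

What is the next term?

Every step adds ^^ to the front and ^#^ to the end of the previous string.
Applying this once more to ^^^^^^HHH^#^^#^^#^:

^^^^^^^^HHH^#^^#^^#^^#^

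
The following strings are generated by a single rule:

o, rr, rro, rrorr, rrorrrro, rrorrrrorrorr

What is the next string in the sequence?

This is a Fibonacci-style word recurrence s(k) = s(k−1)·s(k−2): e.g. rr·o = rro.
So term 7 is rrorrrrorrorr·rrorrrro.

rrorrrrorrorrrrorrrro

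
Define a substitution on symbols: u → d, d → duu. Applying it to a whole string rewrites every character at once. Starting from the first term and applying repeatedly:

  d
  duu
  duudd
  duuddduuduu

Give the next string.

Apply φ to duuddduuduu symbol by symbol: d→duu, u→d, u→d, d→duu, d→duu, d→duu, u→d, u→d, d→duu, u→d, u→d; joined: duu d d duu duu duu d d duu d d.

duuddduuduuduuddduudd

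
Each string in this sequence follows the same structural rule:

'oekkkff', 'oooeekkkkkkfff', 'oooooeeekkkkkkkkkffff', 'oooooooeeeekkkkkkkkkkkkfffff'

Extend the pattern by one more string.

Each string has the form o^{2n-1} e^{n} k^{3n} f^{n+1} (n = 1, 2, …).
At n = 5 the blocks have lengths 9, 5, 15, 6.

oooooooooeeeeekkkkkkkkkkkkkkkffffff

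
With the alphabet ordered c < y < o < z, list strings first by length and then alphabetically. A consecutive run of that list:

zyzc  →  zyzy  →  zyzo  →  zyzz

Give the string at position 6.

zocy

Stepping forward 2 times from zyzz: zyzz → zocc, then the target.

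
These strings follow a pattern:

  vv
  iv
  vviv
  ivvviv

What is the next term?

vvivivvviv

Each term (from the third on) is the two preceding terms concatenated in order: term 3 = vv·iv = vviv.
So term 5 is vviv·ivvviv.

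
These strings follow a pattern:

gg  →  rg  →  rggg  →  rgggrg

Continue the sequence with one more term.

Each term (from the third on) is the previous term followed by the one before it: term 3 = rg·gg = rggg.
The next term joins rgggrg and rggg.

rgggrgrggg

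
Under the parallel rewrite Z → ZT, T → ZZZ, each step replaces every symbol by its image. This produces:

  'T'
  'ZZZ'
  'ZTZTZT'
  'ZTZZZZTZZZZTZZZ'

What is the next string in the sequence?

ZTZZZZTZTZTZTZZZZTZTZTZTZZZZTZTZT

Applying the rule to each of the 15 symbols of ZTZZZZTZZZZTZZZ gives the pieces ZT ZZZ ZT ZT ZT ZT ZZZ ZT ZT ZT ZT ZZZ ZT ZT ZT, which concatenate to the answer.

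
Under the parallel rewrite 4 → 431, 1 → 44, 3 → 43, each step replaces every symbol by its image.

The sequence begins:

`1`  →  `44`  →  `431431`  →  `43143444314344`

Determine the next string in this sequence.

Rewriting the 14 symbols of 43143444314344 one by one yields 431 43 44 431 43 431 431 431 43 44 431 43 431 431; concatenated:

431434443143431431431434443143431431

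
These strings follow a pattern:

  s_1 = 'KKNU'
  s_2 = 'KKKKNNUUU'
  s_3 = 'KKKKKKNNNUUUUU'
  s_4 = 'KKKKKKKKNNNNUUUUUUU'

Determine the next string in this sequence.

Term n consists of 2n K's, followed by n N's, followed by 2n-1 U's (n = 1, 2, …).
At n = 5 the blocks have lengths 10, 5, 9.

KKKKKKKKKKNNNNNUUUUUUUUU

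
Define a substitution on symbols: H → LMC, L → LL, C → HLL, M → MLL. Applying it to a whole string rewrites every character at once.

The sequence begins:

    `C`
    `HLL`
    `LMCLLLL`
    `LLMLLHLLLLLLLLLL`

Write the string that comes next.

LLLLMLLLLLLLMCLLLLLLLLLLLLLLLLLLLL

Replace each of the 16 characters of LLMLLHLLLLLLLLLL in place — LL LL MLL LL LL LMC LL LL LL LL LL LL LL LL LL LL — and concatenate.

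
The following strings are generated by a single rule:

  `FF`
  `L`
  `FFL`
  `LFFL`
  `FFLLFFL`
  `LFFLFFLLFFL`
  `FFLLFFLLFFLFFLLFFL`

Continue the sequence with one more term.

LFFLFFLLFFLFFLLFFLLFFLFFLLFFL

Each term (from the third on) is the two preceding terms concatenated in order: term 3 = FF·L = FFL.
So term 8 is LFFLFFLLFFL·FFLLFFLLFFLFFLLFFL.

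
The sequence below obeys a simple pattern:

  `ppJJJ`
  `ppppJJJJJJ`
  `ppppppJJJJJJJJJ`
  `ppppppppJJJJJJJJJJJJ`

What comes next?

Each string has the form p^{2n} J^{3n} (n = 1, 2, …).
Setting n = 5 gives 10, 15 characters in each block.

ppppppppppJJJJJJJJJJJJJJJ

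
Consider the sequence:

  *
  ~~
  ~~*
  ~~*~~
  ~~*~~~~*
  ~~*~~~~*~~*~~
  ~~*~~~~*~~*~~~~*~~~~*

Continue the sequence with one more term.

This is a Fibonacci-style word recurrence s(k) = s(k−1)·s(k−2): e.g. ~~·* = ~~*.
Continuing: ~~*~~~~*~~*~~~~*~~~~* · ~~*~~~~*~~*~~ gives term 8.

~~*~~~~*~~*~~~~*~~~~*~~*~~~~*~~*~~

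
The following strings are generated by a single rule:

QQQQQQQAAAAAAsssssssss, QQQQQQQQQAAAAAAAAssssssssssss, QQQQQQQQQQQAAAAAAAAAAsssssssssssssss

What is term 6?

The n-th term is 2n+1 Q's then 2n A's then 3n s's, where the shown terms are n = 3, 4, 5.
Setting n = 8 gives 17, 16, 24 characters in each block.

QQQQQQQQQQQQQQQQQAAAAAAAAAAAAAAAAssssssssssssssssssssssss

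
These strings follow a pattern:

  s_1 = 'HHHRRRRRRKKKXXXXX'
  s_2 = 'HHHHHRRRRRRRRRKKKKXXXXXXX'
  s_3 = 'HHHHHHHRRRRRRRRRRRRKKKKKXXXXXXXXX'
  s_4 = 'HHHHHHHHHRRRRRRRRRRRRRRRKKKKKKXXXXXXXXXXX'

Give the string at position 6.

HHHHHHHHHHHHHRRRRRRRRRRRRRRRRRRRRRKKKKKKKKXXXXXXXXXXXXXXX

Reading off run lengths: H runs 3, 5, 7, 9; R runs 6, 9, 12, 15; K runs 3, 4, 5, 6; X runs 5, 7, 9, 11 — each is linear in n (n = 1, 2, …).
At n = 6 the blocks have lengths 13, 21, 8, 15.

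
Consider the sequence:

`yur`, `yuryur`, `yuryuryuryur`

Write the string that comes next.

yuryuryuryuryuryuryuryur

s(k+1) = s(k)·s(k) — each term doubles the last.
So the next term is two copies of yuryuryuryur.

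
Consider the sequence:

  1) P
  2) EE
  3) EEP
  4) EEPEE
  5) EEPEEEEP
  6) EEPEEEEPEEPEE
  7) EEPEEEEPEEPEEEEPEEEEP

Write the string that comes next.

From term 3 onward, concatenate the last term with the second-to-last: EE·P = EEP, EEP·EE = EEPEE, …
The next term joins EEPEEEEPEEPEEEEPEEEEP and EEPEEEEPEEPEE.

EEPEEEEPEEPEEEEPEEEEPEEPEEEEPEEPEE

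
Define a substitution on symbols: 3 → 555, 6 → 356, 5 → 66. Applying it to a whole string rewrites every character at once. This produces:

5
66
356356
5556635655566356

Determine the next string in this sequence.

Replace each of the 16 characters of 5556635655566356 in place — 66 66 66 356 356 555 66 356 66 66 66 356 356 555 66 356 — and concatenate.

6666663563565556635666666635635655566356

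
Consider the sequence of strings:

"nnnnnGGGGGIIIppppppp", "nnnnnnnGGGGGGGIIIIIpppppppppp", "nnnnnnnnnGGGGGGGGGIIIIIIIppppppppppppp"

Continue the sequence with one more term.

nnnnnnnnnnnGGGGGGGGGGGIIIIIIIIIpppppppppppppppp

The n-th term is 2n+1 n's then 2n+1 G's then 2n-1 I's then 3n+1 p's, where the shown terms are n = 2, 3, 4.
At n = 5 the blocks have lengths 11, 11, 9, 16.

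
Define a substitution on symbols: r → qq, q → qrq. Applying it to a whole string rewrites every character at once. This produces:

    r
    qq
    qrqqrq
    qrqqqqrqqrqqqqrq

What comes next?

qrqqqqrqqrqqrqqrqqqqrqqrqqqqrqqrqqrqqrqqqqrq

Applying the rule to each of the 16 symbols of qrqqqqrqqrqqqqrq gives the pieces qrq qq qrq qrq qrq qrq qq qrq qrq qq qrq qrq qrq qrq qq qrq, which concatenate to the answer.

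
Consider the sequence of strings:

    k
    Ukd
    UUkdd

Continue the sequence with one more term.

UUUkddd

Each term wraps the previous one in U on the left and d on the right.
So the next term is U·UUkdd·d.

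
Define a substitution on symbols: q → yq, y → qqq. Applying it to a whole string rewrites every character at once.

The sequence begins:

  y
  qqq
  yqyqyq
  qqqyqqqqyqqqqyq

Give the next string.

yqyqyqqqqyqyqyqyqqqqyqyqyqyqqqqyq

Replace each of the 15 characters of qqqyqqqqyqqqqyq in place — yq yq yq qqq yq yq yq yq qqq yq yq yq yq qqq yq — and concatenate.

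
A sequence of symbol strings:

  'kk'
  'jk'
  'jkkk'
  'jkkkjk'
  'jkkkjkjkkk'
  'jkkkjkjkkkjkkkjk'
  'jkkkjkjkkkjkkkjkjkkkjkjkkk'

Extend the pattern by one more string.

jkkkjkjkkkjkkkjkjkkkjkjkkkjkkkjkjkkkjkkkjk

From term 3 onward, concatenate the last term with the second-to-last: jk·kk = jkkk, jkkk·jk = jkkkjk, …
The next term joins jkkkjkjkkkjkkkjkjkkkjkjkkk and jkkkjkjkkkjkkkjk.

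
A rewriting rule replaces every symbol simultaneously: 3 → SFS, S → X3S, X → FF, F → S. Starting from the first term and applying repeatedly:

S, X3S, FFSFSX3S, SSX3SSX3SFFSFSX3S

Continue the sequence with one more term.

Replace each of the 17 characters of SSX3SSX3SFFSFSX3S in place — X3S X3S FF SFS X3S X3S FF SFS X3S S S X3S S X3S FF SFS X3S — and concatenate.

X3SX3SFFSFSX3SX3SFFSFSX3SSSX3SSX3SFFSFSX3S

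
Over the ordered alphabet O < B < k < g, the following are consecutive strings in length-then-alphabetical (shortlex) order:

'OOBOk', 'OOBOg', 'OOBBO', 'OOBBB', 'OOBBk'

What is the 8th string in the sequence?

OOBkB

Advancing 3 positions from OOBBk through OOBBk → OOBBg → OOBkO reaches term 8.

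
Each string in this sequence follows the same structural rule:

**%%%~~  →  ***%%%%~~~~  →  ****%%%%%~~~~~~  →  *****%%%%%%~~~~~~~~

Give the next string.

******%%%%%%%~~~~~~~~~~

The n-th term is n+1 *'s then n+2 %'s then 2n ~'s (n = 1, 2, …).
At n = 5 the blocks have lengths 6, 7, 10.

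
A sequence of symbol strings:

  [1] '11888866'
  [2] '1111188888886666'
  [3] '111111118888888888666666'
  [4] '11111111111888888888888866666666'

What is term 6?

111111111111111118888888888888888888666666666666

Each string has the form 1^{3n-1} 8^{3n+1} 6^{2n} (n = 1, 2, …).
Setting n = 6 gives 17, 19, 12 characters in each block.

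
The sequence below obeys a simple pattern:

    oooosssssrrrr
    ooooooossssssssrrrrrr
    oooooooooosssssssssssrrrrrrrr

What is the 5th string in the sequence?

oooooooooooooooosssssssssssssssssrrrrrrrrrrrr

The n-th term is 3n+1 o's then 3n+2 s's then 2n+2 r's (n = 1, 2, …).
At n = 5 the blocks have lengths 16, 17, 12.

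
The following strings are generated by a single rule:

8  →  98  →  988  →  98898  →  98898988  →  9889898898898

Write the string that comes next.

Each term (from the third on) is the previous term followed by the one before it: term 3 = 98·8 = 988.
Continuing: 9889898898898 · 98898988 gives term 7.

988989889889898898988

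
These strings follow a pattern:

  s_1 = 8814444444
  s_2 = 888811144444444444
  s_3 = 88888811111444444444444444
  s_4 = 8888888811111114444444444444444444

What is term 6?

88888888888811111111111444444444444444444444444444

Each string has the form 8^{2n} 1^{2n-1} 4^{4n+3} (n = 1, 2, …).
At n = 6 the blocks have lengths 12, 11, 27.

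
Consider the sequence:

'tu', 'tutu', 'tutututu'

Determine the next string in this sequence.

Each string is two copies of the previous one concatenated.
One more doubling of tutututu gives the answer.

tutututututututu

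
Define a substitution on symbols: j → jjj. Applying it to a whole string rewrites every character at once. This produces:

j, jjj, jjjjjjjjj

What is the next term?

Apply φ to jjjjjjjjj symbol by symbol: j→jjj, j→jjj, j→jjj, j→jjj, j→jjj, j→jjj, j→jjj, j→jjj, j→jjj; joined: jjj jjj jjj jjj jjj jjj jjj jjj jjj.

jjjjjjjjjjjjjjjjjjjjjjjjjjj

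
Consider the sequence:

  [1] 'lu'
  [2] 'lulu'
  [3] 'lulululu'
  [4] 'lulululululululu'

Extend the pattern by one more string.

lulululululululululululululululu

s(k+1) = s(k)·s(k) — each term doubles the last.
So the next term is two copies of lulululululululu.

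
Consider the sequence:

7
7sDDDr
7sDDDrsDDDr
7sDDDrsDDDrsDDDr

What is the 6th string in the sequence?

Every step adds sDDDr to the end: s(k+1) = s(k)·sDDDr.
From 7sDDDrsDDDrsDDDr, 2 further steps: 7sDDDrsDDDrsDDDr → 7sDDDrsDDDrsDDDrsDDDr → (answer).

7sDDDrsDDDrsDDDrsDDDrsDDDr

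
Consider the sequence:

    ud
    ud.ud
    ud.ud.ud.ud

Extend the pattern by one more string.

Every step duplicates the string with '.' between the halves.
One more doubling of ud.ud.ud.ud gives the answer.

ud.ud.ud.ud.ud.ud.ud.ud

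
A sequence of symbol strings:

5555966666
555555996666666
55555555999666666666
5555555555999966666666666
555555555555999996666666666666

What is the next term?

55555555555555999999666666666666666

Reading off run lengths: 5 runs 4, 6, 8, 10, 12; 9 runs 1, 2, 3, 4, 5; 6 runs 5, 7, 9, 11, 13 — each is linear in n, where the shown terms are n = 2, 3, 4, 5, 6.
For the next term, n = 7, so the run lengths are 14, 6, 15.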